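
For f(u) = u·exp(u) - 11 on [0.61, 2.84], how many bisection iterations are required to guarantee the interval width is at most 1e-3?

Initial width b − a = 2.84 − 0.61 = 2.230000.
After n steps the width is (b−a)/2^n; need (b−a)/2^n ≤ 1e-3.
So n ≥ log₂(2.230000/1e-3) = log₂(2230.0000) ≈ 11.1228.
Hence n = 12.

12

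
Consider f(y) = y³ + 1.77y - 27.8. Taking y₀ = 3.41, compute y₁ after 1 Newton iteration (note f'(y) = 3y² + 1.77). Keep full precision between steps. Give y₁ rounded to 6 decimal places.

Newton update: y ← y − f(y)/f'(y).
y_0 = 3.410000: f = 17.887521, f' = 36.654300 → y_1 = 3.410000 - (17.887521)/(36.654300) = 2.921994

2.921994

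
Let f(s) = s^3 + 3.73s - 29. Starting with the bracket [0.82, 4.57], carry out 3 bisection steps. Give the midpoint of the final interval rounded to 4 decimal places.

2.4606

f(0.820000) = -25.390032, f(4.570000) = 83.490093 (opposite signs)
step 1: m = 2.695000, f(m) = 0.626202 > 0 → root in [0.820000, 2.695000]
step 2: m = 1.757500, f(m) = -17.015948 < 0 → root in [1.757500, 2.695000]
step 3: m = 2.226250, f(m) = -9.662372 < 0 → root in [2.226250, 2.695000]
Midpoint of [2.226250, 2.695000] = 2.460625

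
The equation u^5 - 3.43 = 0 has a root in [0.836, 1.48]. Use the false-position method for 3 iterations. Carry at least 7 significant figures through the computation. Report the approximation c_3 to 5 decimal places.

f(0.836000) = -3.021651, f(1.480000) = 3.670821
step 1: c = 1.126766, f(c) = -1.613779 < 0 → new bracket [1.126766, 1.480000]
step 2: c = 1.234634, f(c) = -0.561255 < 0 → new bracket [1.234634, 1.480000]
step 3: c = 1.267175, f(c) = -0.162750 < 0 → new bracket [1.267175, 1.480000]

1.26717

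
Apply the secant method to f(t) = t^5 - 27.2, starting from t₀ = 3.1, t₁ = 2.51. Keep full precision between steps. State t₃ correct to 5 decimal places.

Secant update: t_(k+1) = t_k − f(t_k)·(t_k − t_(k-1))/(f(t_k) − f(t_(k-1))).
f(t_0) = 259.091510, f(t_1) = 72.425063
t_2 = 2.510000 - (72.425063)·(2.510000 - 3.100000)/(72.425063 - (259.091510)) = 2.281085; f(t_2) = 34.559981
t_3 = 2.281085 - (34.559981)·(2.281085 - 2.510000)/(34.559981 - (72.425063)) = 2.072151; f(t_3) = 11.003815

2.07215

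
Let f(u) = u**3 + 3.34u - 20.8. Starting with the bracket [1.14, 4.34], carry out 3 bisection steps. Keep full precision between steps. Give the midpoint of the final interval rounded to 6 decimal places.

2.540000

f(1.140000) = -15.510856, f(4.340000) = 75.442104 (opposite signs)
step 1: m = 2.740000, f(m) = 8.922424 > 0 → root in [1.140000, 2.740000]
step 2: m = 1.940000, f(m) = -7.019016 < 0 → root in [1.940000, 2.740000]
step 3: m = 2.340000, f(m) = -0.171496 < 0 → root in [2.340000, 2.740000]
Midpoint of [2.340000, 2.740000] = 2.540000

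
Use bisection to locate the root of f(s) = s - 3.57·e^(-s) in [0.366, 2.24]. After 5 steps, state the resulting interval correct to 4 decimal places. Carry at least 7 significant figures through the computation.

[1.1273, 1.1859]

f(0.366000) = -2.109805, f(2.240000) = 1.859943 (opposite signs)
step 1: m = 1.303000, f(m) = 0.332976 > 0 → root in [0.366000, 1.303000]
step 2: m = 0.834500, f(m) = -0.715207 < 0 → root in [0.834500, 1.303000]
step 3: m = 1.068750, f(m) = -0.157322 < 0 → root in [1.068750, 1.303000]
step 4: m = 1.185875, f(m) = 0.095316 > 0 → root in [1.068750, 1.185875]
step 5: m = 1.127313, f(m) = -0.029020 < 0 → root in [1.127313, 1.185875]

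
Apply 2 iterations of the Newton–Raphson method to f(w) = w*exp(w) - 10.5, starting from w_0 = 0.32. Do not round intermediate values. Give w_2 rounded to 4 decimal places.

5.0041

f'(w) = (w+1)*exp(w)
w_0 = 0.320000: f = -10.059319, f' = 1.817809 → w_1 = 0.320000 - (-10.059319)/(1.817809) = 5.853761
w_1 = 5.853761: f = 2029.786847, f' = 2388.829732 → w_2 = 5.853761 - (2029.786847)/(2388.829732) = 5.004062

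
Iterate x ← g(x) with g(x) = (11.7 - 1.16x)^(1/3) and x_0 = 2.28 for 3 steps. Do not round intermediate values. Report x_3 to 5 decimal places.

2.10009

x_1 = g(2.280000) = 2.084328
x_2 = g(2.084328) = 2.101600
x_3 = g(2.101600) = 2.100086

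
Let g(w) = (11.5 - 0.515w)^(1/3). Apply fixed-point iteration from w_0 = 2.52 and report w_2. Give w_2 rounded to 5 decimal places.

2.18160

w_1 = g(2.520000) = 2.168859
w_2 = g(2.168859) = 2.181598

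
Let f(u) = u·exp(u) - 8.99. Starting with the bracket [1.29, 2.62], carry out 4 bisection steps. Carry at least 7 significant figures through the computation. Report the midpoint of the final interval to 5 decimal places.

1.66406

f(1.290000) = -4.303705, f(2.620000) = 26.997596 (opposite signs)
step 1: m = 1.955000, f(m) = 4.819962 > 0 → root in [1.290000, 1.955000]
step 2: m = 1.622500, f(m) = -0.770839 < 0 → root in [1.622500, 1.955000]
step 3: m = 1.788750, f(m) = 1.710249 > 0 → root in [1.622500, 1.788750]
step 4: m = 1.705625, f(m) = 0.399167 > 0 → root in [1.622500, 1.705625]
Midpoint of [1.622500, 1.705625] = 1.664062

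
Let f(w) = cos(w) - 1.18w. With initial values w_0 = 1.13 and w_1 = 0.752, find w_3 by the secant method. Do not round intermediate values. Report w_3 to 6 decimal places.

0.666351

Secant update: w_(k+1) = w_k − f(w_k)·(w_k − w_(k-1))/(f(w_k) − f(w_(k-1))).
f(w_0) = -0.906740, f(w_1) = -0.157036
w_2 = 0.752000 - (-0.157036)·(0.752000 - 1.130000)/(-0.157036 - (-0.906740)) = 0.672823; f(w_2) = -0.011865
w_3 = 0.672823 - (-0.011865)·(0.672823 - 0.752000)/(-0.011865 - (-0.157036)) = 0.666351; f(w_3) = -0.000212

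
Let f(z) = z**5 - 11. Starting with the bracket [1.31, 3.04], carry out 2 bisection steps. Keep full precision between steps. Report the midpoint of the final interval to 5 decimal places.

f(1.310000) = -7.142051, f(3.040000) = 248.637799 (opposite signs)
step 1: m = 2.175000, f(m) = 37.673918 > 0 → root in [1.310000, 2.175000]
step 2: m = 1.742500, f(m) = 5.064379 > 0 → root in [1.310000, 1.742500]
Midpoint of [1.310000, 1.742500] = 1.526250

1.52625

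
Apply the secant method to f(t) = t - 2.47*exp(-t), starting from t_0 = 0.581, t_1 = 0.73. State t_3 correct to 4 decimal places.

f(t_0) = -0.800567, f(t_1) = -0.460315
t_2 = 0.730000 - (-0.460315)·(0.730000 - 0.581000)/(-0.460315 - (-0.800567)) = 0.931577; f(t_2) = -0.041435
t_3 = 0.931577 - (-0.041435)·(0.931577 - 0.730000)/(-0.041435 - (-0.460315)) = 0.951517; f(t_3) = -0.002286

0.9515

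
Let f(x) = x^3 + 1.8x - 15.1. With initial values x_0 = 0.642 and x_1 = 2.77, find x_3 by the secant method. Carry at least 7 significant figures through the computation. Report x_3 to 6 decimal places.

f(x_0) = -13.679791, f(x_1) = 11.139933
x_2 = 2.770000 - (11.139933)·(2.770000 - 0.642000)/(11.139933 - (-13.679791)) = 1.814881; f(x_2) = -5.855366
x_3 = 1.814881 - (-5.855366)·(1.814881 - 2.770000)/(-5.855366 - (11.139933)) = 2.143947; f(x_3) = -1.386223

2.143947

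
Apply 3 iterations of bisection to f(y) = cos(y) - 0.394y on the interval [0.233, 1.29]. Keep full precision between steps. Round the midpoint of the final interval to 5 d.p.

f(0.233000) = 0.881176, f(1.290000) = -0.231139 (opposite signs)
step 1: m = 0.761500, f(m) = 0.423771 > 0 → root in [0.761500, 1.290000]
step 2: m = 1.025750, f(m) = 0.114312 > 0 → root in [1.025750, 1.290000]
step 3: m = 1.157875, f(m) = -0.054916 < 0 → root in [1.025750, 1.157875]
Midpoint of [1.025750, 1.157875] = 1.091813

1.09181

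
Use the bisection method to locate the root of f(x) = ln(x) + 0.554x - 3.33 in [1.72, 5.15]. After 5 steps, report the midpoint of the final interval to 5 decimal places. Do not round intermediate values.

f(1.720000) = -1.834796, f(5.150000) = 1.162097 (opposite signs)
step 1: m = 3.435000, f(m) = -0.192993 < 0 → root in [3.435000, 5.150000]
step 2: m = 4.292500, f(m) = 0.504914 > 0 → root in [3.435000, 4.292500]
step 3: m = 3.863750, f(m) = 0.162156 > 0 → root in [3.435000, 3.863750]
step 4: m = 3.649375, f(m) = -0.013690 < 0 → root in [3.649375, 3.863750]
step 5: m = 3.756563, f(m) = 0.074640 > 0 → root in [3.649375, 3.756563]
Midpoint of [3.649375, 3.756563] = 3.702969

3.70297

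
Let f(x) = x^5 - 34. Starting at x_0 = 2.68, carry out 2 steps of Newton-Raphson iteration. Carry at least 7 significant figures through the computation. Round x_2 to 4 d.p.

2.0741

f'(x) = 5x^4
x_0 = 2.680000: f = 104.252811, f' = 257.934349 → x_1 = 2.680000 - (104.252811)/(257.934349) = 2.275816
x_1 = 2.275816: f = 27.050074, f' = 134.127850 → x_2 = 2.275816 - (27.050074)/(134.127850) = 2.074143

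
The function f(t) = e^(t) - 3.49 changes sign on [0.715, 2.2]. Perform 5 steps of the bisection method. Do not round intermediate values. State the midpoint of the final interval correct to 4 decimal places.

1.2487

f(0.715000) = -1.445813, f(2.200000) = 5.535013 (opposite signs)
step 1: m = 1.457500, f(m) = 0.805208 > 0 → root in [0.715000, 1.457500]
step 2: m = 1.086250, f(m) = -0.526859 < 0 → root in [1.086250, 1.457500]
step 3: m = 1.271875, f(m) = 0.077535 > 0 → root in [1.086250, 1.271875]
step 4: m = 1.179063, f(m) = -0.238675 < 0 → root in [1.179063, 1.271875]
step 5: m = 1.225469, f(m) = -0.084238 < 0 → root in [1.225469, 1.271875]
Midpoint of [1.225469, 1.271875] = 1.248672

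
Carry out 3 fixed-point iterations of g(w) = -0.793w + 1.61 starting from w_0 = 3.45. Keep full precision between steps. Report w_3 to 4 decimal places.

w_1 = g(3.450000) = -1.125850
w_2 = g(-1.125850) = 2.502799
w_3 = g(2.502799) = -0.374720

-0.3747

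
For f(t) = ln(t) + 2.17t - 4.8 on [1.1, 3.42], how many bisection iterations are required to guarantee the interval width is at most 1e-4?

Initial width b − a = 3.42 − 1.1 = 2.320000.
After n steps the width is (b−a)/2^n; need (b−a)/2^n ≤ 1e-4.
So n ≥ log₂(2.320000/1e-4) = log₂(23200.0000) ≈ 14.5018.
Hence n = 15.

15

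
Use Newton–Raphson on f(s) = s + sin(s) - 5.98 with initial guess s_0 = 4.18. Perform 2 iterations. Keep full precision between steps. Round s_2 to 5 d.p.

f'(s) = 1 + cos(s)
s_0 = 4.180000: f = -2.661597, f' = 0.492407 → s_1 = 4.180000 - (-2.661597)/(0.492407) = 9.585280
s_1 = 9.585280: f = 3.445466, f' = 0.012853 → s_2 = 9.585280 - (3.445466)/(0.012853) = -258.486320

-258.48632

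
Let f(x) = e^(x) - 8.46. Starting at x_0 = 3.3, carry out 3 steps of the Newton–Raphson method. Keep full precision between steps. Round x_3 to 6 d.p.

f'(x) = e^(x)
x_0 = 3.300000: f = 18.652639, f' = 27.112639 → x_1 = 3.300000 - (18.652639)/(27.112639) = 2.612032
x_1 = 2.612032: f = 5.166707, f' = 13.626707 → x_2 = 2.612032 - (5.166707)/(13.626707) = 2.232871
x_2 = 2.232871: f = 0.866607, f' = 9.326607 → x_3 = 2.232871 - (0.866607)/(9.326607) = 2.139954

2.139954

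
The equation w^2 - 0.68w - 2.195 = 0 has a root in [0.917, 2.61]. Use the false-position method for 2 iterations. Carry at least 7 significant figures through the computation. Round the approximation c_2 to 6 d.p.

False-position update: c = (a·f(b) − b·f(a))/(f(b) − f(a)); replace the endpoint whose sign matches f(c).
f(0.917000) = -1.977671, f(2.610000) = 2.842300
step 1: c = 1.611651, f(c) = -0.693504 < 0 → new bracket [1.611651, 2.610000]
step 2: c = 1.807465, f(c) = -0.157147 < 0 → new bracket [1.807465, 2.610000]

1.807465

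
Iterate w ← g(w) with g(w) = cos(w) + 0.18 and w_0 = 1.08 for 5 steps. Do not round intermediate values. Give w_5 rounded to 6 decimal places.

w_1 = g(1.080000) = 0.651328
w_2 = g(0.651328) = 0.975279
w_3 = g(0.975279) = 0.740937
w_4 = g(0.740937) = 0.917836
w_5 = g(0.917836) = 0.787540

0.787540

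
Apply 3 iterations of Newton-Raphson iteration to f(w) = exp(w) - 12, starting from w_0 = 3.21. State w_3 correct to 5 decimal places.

Newton update: w ← w − f(w)/f'(w).
f'(w) = exp(w)
w_0 = 3.210000: f = 12.779086, f' = 24.779086 → w_1 = 3.210000 - (12.779086)/(24.779086) = 2.694279
w_1 = 2.694279: f = 2.794853, f' = 14.794853 → w_2 = 2.694279 - (2.794853)/(14.794853) = 2.505372
w_2 = 2.505372: f = 0.248117, f' = 12.248117 → w_3 = 2.505372 - (0.248117)/(12.248117) = 2.485115

2.48511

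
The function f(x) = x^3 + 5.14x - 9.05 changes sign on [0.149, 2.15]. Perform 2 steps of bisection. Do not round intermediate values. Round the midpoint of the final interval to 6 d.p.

1.399625

f(0.149000) = -8.280832, f(2.150000) = 11.939375 (opposite signs)
step 1: m = 1.149500, f(m) = -1.622678 < 0 → root in [1.149500, 2.150000]
step 2: m = 1.649750, f(m) = 3.919798 > 0 → root in [1.149500, 1.649750]
Midpoint of [1.149500, 1.649750] = 1.399625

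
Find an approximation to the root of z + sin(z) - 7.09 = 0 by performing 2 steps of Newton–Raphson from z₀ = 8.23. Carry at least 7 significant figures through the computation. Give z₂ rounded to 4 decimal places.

f'(z) = 1 + cos(z)
z_0 = 8.230000: f = 2.070134, f' = 0.632780 → z_1 = 8.230000 - (2.070134)/(0.632780) = 4.958509
z_1 = 4.958509: f = -3.101356, f' = 1.243643 → z_2 = 4.958509 - (-3.101356)/(1.243643) = 7.452276

7.4523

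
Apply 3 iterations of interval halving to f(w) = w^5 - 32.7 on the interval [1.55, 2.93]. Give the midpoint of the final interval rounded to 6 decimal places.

1.981250

f(1.550000) = -23.753390, f(2.930000) = 183.242488 (opposite signs)
step 1: m = 2.240000, f(m) = 23.694934 > 0 → root in [1.550000, 2.240000]
step 2: m = 1.895000, f(m) = -8.263102 < 0 → root in [1.895000, 2.240000]
step 3: m = 2.067500, f(m) = 5.077011 > 0 → root in [1.895000, 2.067500]
Midpoint of [1.895000, 2.067500] = 1.981250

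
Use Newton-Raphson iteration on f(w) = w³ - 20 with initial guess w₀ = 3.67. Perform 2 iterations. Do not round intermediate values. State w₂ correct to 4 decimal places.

2.7315

f'(w) = 3w²
w_0 = 3.670000: f = 29.430863, f' = 40.406700 → w_1 = 3.670000 - (29.430863)/(40.406700) = 2.941634
w_1 = 2.941634: f = 5.454581, f' = 25.959633 → w_2 = 2.941634 - (5.454581)/(25.959633) = 2.731516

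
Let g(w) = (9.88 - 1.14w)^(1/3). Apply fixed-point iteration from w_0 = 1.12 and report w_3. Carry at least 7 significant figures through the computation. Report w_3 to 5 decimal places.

1.96990

w_1 = g(1.120000) = 2.049054
w_2 = g(2.049054) = 1.961261
w_3 = g(1.961261) = 1.969896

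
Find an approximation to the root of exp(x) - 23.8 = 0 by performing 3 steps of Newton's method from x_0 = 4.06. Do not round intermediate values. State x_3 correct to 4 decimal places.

f'(x) = exp(x)
x_0 = 4.060000: f = 34.174311, f' = 57.974311 → x_1 = 4.060000 - (34.174311)/(57.974311) = 3.470527
x_1 = 3.470527: f = 8.353672, f' = 32.153672 → x_2 = 3.470527 - (8.353672)/(32.153672) = 3.210722
x_2 = 3.210722: f = 0.996985, f' = 24.796985 → x_3 = 3.210722 - (0.996985)/(24.796985) = 3.170516

3.1705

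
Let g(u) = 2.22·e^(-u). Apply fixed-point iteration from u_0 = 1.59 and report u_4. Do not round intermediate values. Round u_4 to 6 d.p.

1.292306

u_1 = g(1.590000) = 0.452715
u_2 = g(0.452715) = 1.411697
u_3 = g(1.411697) = 0.541079
u_4 = g(0.541079) = 1.292306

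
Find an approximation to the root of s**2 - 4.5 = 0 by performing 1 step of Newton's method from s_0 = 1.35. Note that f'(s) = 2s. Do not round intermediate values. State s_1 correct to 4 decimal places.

Newton update: s ← s − f(s)/f'(s).
s_0 = 1.350000: f = -2.677500, f' = 2.700000 → s_1 = 1.350000 - (-2.677500)/(2.700000) = 2.341667

2.3417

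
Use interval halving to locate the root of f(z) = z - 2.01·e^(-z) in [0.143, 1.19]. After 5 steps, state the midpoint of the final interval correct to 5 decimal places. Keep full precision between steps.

f(0.143000) = -1.599176, f(1.190000) = 0.578515 (opposite signs)
step 1: m = 0.666500, f(m) = -0.365640 < 0 → root in [0.666500, 1.190000]
step 2: m = 0.928250, f(m) = 0.133808 > 0 → root in [0.666500, 0.928250]
step 3: m = 0.797375, f(m) = -0.108150 < 0 → root in [0.797375, 0.928250]
step 4: m = 0.862812, f(m) = 0.014646 > 0 → root in [0.797375, 0.862812]
step 5: m = 0.830094, f(m) = -0.046283 < 0 → root in [0.830094, 0.862812]
Midpoint of [0.830094, 0.862812] = 0.846453

0.84645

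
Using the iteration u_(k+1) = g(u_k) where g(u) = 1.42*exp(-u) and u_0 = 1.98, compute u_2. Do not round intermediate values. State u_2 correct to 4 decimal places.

1.1672

u_1 = g(1.980000) = 0.196058
u_2 = g(0.196058) = 1.167189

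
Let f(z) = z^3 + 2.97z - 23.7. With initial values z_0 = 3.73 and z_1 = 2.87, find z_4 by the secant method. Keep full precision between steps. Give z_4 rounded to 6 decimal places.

2.530008

f(z_0) = 39.273217, f(z_1) = 8.463803
z_2 = 2.870000 - (8.463803)·(2.870000 - 3.730000)/(8.463803 - (39.273217)) = 2.633745; f(z_2) = 2.391498
z_3 = 2.633745 - (2.391498)·(2.633745 - 2.870000)/(2.391498 - (8.463803)) = 2.540699; f(z_3) = 0.246482
z_4 = 2.540699 - (0.246482)·(2.540699 - 2.633745)/(0.246482 - (2.391498)) = 2.530008; f(z_4) = 0.008545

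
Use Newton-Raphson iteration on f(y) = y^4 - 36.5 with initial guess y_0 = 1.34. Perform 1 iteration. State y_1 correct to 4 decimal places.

4.7974

Newton update: y ← y − f(y)/f'(y).
f'(y) = 4y^3
y_0 = 1.340000: f = -33.275821, f' = 9.624416 → y_1 = 1.340000 - (-33.275821)/(9.624416) = 4.797438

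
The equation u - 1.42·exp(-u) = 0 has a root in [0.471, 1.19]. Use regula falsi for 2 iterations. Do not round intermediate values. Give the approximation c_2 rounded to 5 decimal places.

0.70413

f(0.471000) = -0.415616, f(1.190000) = 0.758006
step 1: c = 0.725620, f(c) = 0.038306 > 0 → new bracket [0.471000, 0.725620]
step 2: c = 0.704133, f(c) = 0.001891 > 0 → new bracket [0.471000, 0.704133]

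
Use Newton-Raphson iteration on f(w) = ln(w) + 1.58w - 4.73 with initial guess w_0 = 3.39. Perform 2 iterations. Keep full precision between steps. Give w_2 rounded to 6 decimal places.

f'(w) = 1/w + 1.58
w_0 = 3.390000: f = 1.847030, f' = 1.874985 → w_1 = 3.390000 - (1.847030)/(1.874985) = 2.404910
w_1 = 2.404910: f = -0.052730, f' = 1.995816 → w_2 = 2.404910 - (-0.052730)/(1.995816) = 2.431330

2.431330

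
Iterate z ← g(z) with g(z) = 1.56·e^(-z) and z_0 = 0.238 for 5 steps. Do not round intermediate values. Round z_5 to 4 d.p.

0.8730

z_1 = g(0.238000) = 1.229596
z_2 = g(1.229596) = 0.456161
z_3 = g(0.456161) = 0.988591
z_4 = g(0.988591) = 0.580477
z_5 = g(0.580477) = 0.873025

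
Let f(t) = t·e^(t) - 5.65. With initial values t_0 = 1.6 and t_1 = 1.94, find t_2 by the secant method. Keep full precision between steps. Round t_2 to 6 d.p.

Secant update: t_(k+1) = t_k − f(t_k)·(t_k − t_(k-1))/(f(t_k) − f(t_(k-1))).
f(t_0) = 2.274852, f(t_1) = 7.849977
t_2 = 1.940000 - (7.849977)·(1.940000 - 1.600000)/(7.849977 - (2.274852)) = 1.461268; f(t_2) = 0.650142

1.461268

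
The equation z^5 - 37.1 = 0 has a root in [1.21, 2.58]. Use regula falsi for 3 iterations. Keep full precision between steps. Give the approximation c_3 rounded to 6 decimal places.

False-position update: c = (a·f(b) − b·f(a))/(f(b) − f(a)); replace the endpoint whose sign matches f(c).
f(1.210000) = -34.506258, f(2.580000) = 77.213765
step 1: c = 1.633143, f(c) = -25.482267 < 0 → new bracket [1.633143, 2.580000]
step 2: c = 1.868090, f(c) = -14.349629 < 0 → new bracket [1.868090, 2.580000]
step 3: c = 1.979659, f(c) = -6.694535 < 0 → new bracket [1.979659, 2.580000]

1.979659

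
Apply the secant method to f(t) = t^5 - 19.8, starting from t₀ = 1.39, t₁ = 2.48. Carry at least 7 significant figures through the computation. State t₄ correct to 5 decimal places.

f(t_0) = -14.611116, f(t_1) = 74.012002
t_2 = 2.480000 - (74.012002)·(2.480000 - 1.390000)/(74.012002 - (-14.611116)) = 1.569706; f(t_2) = -10.270025
t_3 = 1.569706 - (-10.270025)·(1.569706 - 2.480000)/(-10.270025 - (74.012002)) = 1.680628; f(t_3) = -6.392177
t_4 = 1.680628 - (-6.392177)·(1.680628 - 1.569706)/(-6.392177 - (-10.270025)) = 1.863470; f(t_4) = 2.670481

1.86347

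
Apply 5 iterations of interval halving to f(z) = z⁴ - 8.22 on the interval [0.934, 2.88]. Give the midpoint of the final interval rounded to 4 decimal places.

1.6942

f(0.934000) = -7.458995, f(2.880000) = 60.577071 (opposite signs)
step 1: m = 1.907000, f(m) = 5.005216 > 0 → root in [0.934000, 1.907000]
step 2: m = 1.420500, f(m) = -4.148401 < 0 → root in [1.420500, 1.907000]
step 3: m = 1.663750, f(m) = -0.557821 < 0 → root in [1.663750, 1.907000]
step 4: m = 1.785375, f(m) = 1.940564 > 0 → root in [1.663750, 1.785375]
step 5: m = 1.724563, f(m) = 0.625365 > 0 → root in [1.663750, 1.724563]
Midpoint of [1.663750, 1.724563] = 1.694156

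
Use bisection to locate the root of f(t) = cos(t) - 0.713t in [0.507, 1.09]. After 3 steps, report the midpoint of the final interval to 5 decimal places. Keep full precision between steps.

f(0.507000) = 0.512714, f(1.090000) = -0.314685 (opposite signs)
step 1: m = 0.798500, f(m) = 0.128451 > 0 → root in [0.798500, 1.090000]
step 2: m = 0.944250, f(m) = -0.086900 < 0 → root in [0.798500, 0.944250]
step 3: m = 0.871375, f(m) = 0.022485 > 0 → root in [0.871375, 0.944250]
Midpoint of [0.871375, 0.944250] = 0.907813

0.90781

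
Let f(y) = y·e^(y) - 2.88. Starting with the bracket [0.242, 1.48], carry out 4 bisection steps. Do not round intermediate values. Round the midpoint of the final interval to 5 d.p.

1.05444

f(0.242000) = -2.571742, f(1.480000) = 3.621560 (opposite signs)
step 1: m = 0.861000, f(m) = -0.843283 < 0 → root in [0.861000, 1.480000]
step 2: m = 1.170500, f(m) = 0.893229 > 0 → root in [0.861000, 1.170500]
step 3: m = 1.015750, f(m) = -0.075074 < 0 → root in [1.015750, 1.170500]
step 4: m = 1.093125, f(m) = 0.381429 > 0 → root in [1.015750, 1.093125]
Midpoint of [1.015750, 1.093125] = 1.054438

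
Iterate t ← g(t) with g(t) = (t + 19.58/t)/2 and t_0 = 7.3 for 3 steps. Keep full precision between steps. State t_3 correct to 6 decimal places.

t_1 = g(7.300000) = 4.991096
t_2 = g(4.991096) = 4.457041
t_3 = g(4.457041) = 4.425045

4.425045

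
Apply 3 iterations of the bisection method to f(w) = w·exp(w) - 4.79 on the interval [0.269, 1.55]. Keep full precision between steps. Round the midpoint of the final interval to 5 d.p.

1.30981

f(0.269000) = -4.437972, f(1.550000) = 2.512779 (opposite signs)
step 1: m = 0.909500, f(m) = -2.531638 < 0 → root in [0.909500, 1.550000]
step 2: m = 1.229750, f(m) = -0.583795 < 0 → root in [1.229750, 1.550000]
step 3: m = 1.389875, f(m) = 0.789442 > 0 → root in [1.229750, 1.389875]
Midpoint of [1.229750, 1.389875] = 1.309813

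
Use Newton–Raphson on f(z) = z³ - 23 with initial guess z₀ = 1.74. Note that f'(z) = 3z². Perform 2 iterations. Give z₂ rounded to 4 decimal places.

3.0239

z_0 = 1.740000: f = -17.731976, f' = 9.082800 → z_1 = 1.740000 - (-17.731976)/(9.082800) = 3.692259
z_1 = 3.692259: f = 27.335733, f' = 40.898325 → z_2 = 3.692259 - (27.335733)/(40.898325) = 3.023876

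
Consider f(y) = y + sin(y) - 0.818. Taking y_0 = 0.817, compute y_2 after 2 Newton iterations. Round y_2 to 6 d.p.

f'(y) = 1 + cos(y)
y_0 = 0.817000: f = 0.728096, f' = 1.684412 → y_1 = 0.817000 - (0.728096)/(1.684412) = 0.384745
y_1 = 0.384745: f = -0.057933, f' = 1.926894 → y_2 = 0.384745 - (-0.057933)/(1.926894) = 0.414810

0.414810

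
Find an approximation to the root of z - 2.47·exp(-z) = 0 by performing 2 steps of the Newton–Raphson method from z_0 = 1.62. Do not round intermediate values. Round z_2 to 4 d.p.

f'(z) = 1 + 2.47·exp(-z)
z_0 = 1.620000: f = 1.131190, f' = 1.488810 → z_1 = 1.620000 - (1.131190)/(1.488810) = 0.860205
z_1 = 0.860205: f = -0.184791, f' = 2.044996 → z_2 = 0.860205 - (-0.184791)/(2.044996) = 0.950568

0.9506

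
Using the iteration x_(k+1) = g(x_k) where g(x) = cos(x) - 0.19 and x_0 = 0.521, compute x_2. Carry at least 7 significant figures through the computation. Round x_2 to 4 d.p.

0.5893

x_1 = g(0.521000) = 0.677322
x_2 = g(0.677322) = 0.589254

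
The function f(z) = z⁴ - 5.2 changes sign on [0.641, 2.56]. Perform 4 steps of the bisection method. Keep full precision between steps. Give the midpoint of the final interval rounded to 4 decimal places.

f(0.641000) = -5.031177, f(2.560000) = 37.749673 (opposite signs)
step 1: m = 1.600500, f(m) = 1.361796 > 0 → root in [0.641000, 1.600500]
step 2: m = 1.120750, f(m) = -3.622262 < 0 → root in [1.120750, 1.600500]
step 3: m = 1.360625, f(m) = -1.772687 < 0 → root in [1.360625, 1.600500]
step 4: m = 1.480563, f(m) = -0.394850 < 0 → root in [1.480563, 1.600500]
Midpoint of [1.480563, 1.600500] = 1.540531

1.5405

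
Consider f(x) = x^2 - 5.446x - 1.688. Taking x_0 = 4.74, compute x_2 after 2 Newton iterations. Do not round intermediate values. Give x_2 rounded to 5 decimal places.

Newton update: x ← x − f(x)/f'(x).
f'(x) = 2x - 5.446
x_0 = 4.740000: f = -5.034440, f' = 4.034000 → x_1 = 4.740000 - (-5.034440)/(4.034000) = 5.988002
x_1 = 5.988002: f = 1.557509, f' = 6.530004 → x_2 = 5.988002 - (1.557509)/(6.530004) = 5.749486

5.74949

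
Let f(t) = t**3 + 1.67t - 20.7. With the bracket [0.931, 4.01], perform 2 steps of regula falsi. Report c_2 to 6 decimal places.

f(0.931000) = -18.338276, f(4.010000) = 50.477901
step 1: c = 1.751498, f(c) = -12.401846 < 0 → new bracket [1.751498, 4.010000]
step 2: c = 2.196945, f(c) = -6.427396 < 0 → new bracket [2.196945, 4.010000]

2.196945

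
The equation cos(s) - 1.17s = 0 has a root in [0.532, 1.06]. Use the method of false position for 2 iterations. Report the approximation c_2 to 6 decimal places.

0.669223

f(0.532000) = 0.239354, f(1.060000) = -0.751328
step 1: c = 0.659568, f(c) = 0.018563 > 0 → new bracket [0.659568, 1.060000]
step 2: c = 0.669223, f(c) = 0.001314 > 0 → new bracket [0.669223, 1.060000]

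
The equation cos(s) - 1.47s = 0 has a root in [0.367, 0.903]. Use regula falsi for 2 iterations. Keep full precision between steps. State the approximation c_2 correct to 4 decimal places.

f(0.367000) = 0.393918, f(0.903000) = -0.708153
step 1: c = 0.558585, f(c) = 0.026886 > 0 → new bracket [0.558585, 0.903000]
step 2: c = 0.571183, f(c) = 0.001623 > 0 → new bracket [0.571183, 0.903000]

0.5712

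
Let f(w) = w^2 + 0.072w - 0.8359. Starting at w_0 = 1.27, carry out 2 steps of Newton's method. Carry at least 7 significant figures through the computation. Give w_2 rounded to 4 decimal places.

0.8807

Newton update: w ← w − f(w)/f'(w).
f'(w) = 2w + 0.072
w_0 = 1.270000: f = 0.868440, f' = 2.612000 → w_1 = 1.270000 - (0.868440)/(2.612000) = 0.937519
w_1 = 0.937519: f = 0.110544, f' = 1.947038 → w_2 = 0.937519 - (0.110544)/(1.947038) = 0.880744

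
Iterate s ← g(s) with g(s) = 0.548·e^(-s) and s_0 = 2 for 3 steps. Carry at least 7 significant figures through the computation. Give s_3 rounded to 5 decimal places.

0.32946

s_1 = g(2.000000) = 0.074164
s_2 = g(0.074164) = 0.508829
s_3 = g(0.508829) = 0.329457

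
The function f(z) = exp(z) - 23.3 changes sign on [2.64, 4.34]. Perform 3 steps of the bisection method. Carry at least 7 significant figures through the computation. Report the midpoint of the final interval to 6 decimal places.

3.171250

f(2.640000) = -9.286796, f(4.340000) = 53.407539 (opposite signs)
step 1: m = 3.490000, f(m) = 9.485948 > 0 → root in [2.640000, 3.490000]
step 2: m = 3.065000, f(m) = -1.865538 < 0 → root in [3.065000, 3.490000]
step 3: m = 3.277500, f(m) = 3.209416 > 0 → root in [3.065000, 3.277500]
Midpoint of [3.065000, 3.277500] = 3.171250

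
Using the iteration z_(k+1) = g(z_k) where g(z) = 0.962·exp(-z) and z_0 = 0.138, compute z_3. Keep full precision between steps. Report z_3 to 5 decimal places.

0.63452

z_1 = g(0.138000) = 0.837997
z_2 = g(0.837997) = 0.416138
z_3 = g(0.416138) = 0.634525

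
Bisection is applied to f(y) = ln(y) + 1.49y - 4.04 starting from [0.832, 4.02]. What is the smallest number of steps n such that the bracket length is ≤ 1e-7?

25

Initial width b − a = 4.02 − 0.832 = 3.188000.
After n steps the width is (b−a)/2^n; need (b−a)/2^n ≤ 1e-7.
So n ≥ log₂(3.188000/1e-7) = log₂(31880000.0000) ≈ 24.9261.
Hence n = 25.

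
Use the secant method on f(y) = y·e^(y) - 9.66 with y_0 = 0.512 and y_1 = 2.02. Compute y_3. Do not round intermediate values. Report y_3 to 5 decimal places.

f(y_0) = -8.805664, f(y_1) = 5.567416
y_2 = 2.020000 - (5.567416)·(2.020000 - 0.512000)/(5.567416 - (-8.805664)) = 1.435876; f(y_2) = -3.624548
y_3 = 1.435876 - (-3.624548)·(1.435876 - 2.020000)/(-3.624548 - (5.567416)) = 1.666206; f(y_3) = -0.842353

1.66621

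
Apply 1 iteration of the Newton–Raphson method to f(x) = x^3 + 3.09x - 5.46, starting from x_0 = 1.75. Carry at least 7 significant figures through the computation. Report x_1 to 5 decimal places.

Newton update: x ← x − f(x)/f'(x).
f'(x) = 3x^2 + 3.09
x_0 = 1.750000: f = 5.306875, f' = 12.277500 → x_1 = 1.750000 - (5.306875)/(12.277500) = 1.317756

1.31776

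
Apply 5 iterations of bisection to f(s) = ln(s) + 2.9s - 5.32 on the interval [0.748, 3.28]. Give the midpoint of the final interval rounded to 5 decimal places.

f(0.748000) = -3.441152, f(3.280000) = 5.379843 (opposite signs)
step 1: m = 2.014000, f(m) = 1.220723 > 0 → root in [0.748000, 2.014000]
step 2: m = 1.381000, f(m) = -0.992292 < 0 → root in [1.381000, 2.014000]
step 3: m = 1.697500, f(m) = 0.131907 > 0 → root in [1.381000, 1.697500]
step 4: m = 1.539250, f(m) = -0.424880 < 0 → root in [1.539250, 1.697500]
step 5: m = 1.618375, f(m) = -0.145290 < 0 → root in [1.618375, 1.697500]
Midpoint of [1.618375, 1.697500] = 1.657937

1.65794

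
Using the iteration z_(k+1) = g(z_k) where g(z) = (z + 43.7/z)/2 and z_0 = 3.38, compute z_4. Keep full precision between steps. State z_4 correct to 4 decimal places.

z_1 = g(3.380000) = 8.154497
z_2 = g(8.154497) = 6.756752
z_3 = g(6.756752) = 6.612178
z_4 = g(6.612178) = 6.610598

6.6106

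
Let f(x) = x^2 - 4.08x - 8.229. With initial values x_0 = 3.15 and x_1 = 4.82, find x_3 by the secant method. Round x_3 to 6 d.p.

Secant update: x_(k+1) = x_k − f(x_k)·(x_k − x_(k-1))/(f(x_k) − f(x_(k-1))).
f(x_0) = -11.158500, f(x_1) = -4.662200
x_2 = 4.820000 - (-4.662200)·(4.820000 - 3.150000)/(-4.662200 - (-11.158500)) = 6.018509; f(x_2) = 3.437934
x_3 = 6.018509 - (3.437934)·(6.018509 - 4.820000)/(3.437934 - (-4.662200)) = 5.509827; f(x_3) = -0.350903

5.509827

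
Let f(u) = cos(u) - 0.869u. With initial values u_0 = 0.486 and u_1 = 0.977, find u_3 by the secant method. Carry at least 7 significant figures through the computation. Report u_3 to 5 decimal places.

f(u_0) = 0.461874, f(u_1) = -0.289501
u_2 = 0.977000 - (-0.289501)·(0.977000 - 0.486000)/(-0.289501 - (0.461874)) = 0.787820; f(u_2) = 0.020777
u_3 = 0.787820 - (0.020777)·(0.787820 - 0.977000)/(0.020777 - (-0.289501)) = 0.800488; f(u_3) = 0.000733

0.80049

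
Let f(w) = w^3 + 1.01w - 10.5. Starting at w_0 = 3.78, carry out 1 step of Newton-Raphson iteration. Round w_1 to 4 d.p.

2.7013

Newton update: w ← w − f(w)/f'(w).
f'(w) = 3w^2 + 1.01
w_0 = 3.780000: f = 47.327952, f' = 43.875200 → w_1 = 3.780000 - (47.327952)/(43.875200) = 2.701305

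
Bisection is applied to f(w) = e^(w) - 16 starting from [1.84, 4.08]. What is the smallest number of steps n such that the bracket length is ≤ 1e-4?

15

Initial width b − a = 4.08 − 1.84 = 2.240000.
After n steps the width is (b−a)/2^n; need (b−a)/2^n ≤ 1e-4.
So n ≥ log₂(2.240000/1e-4) = log₂(22400.0000) ≈ 14.4512.
Hence n = 15.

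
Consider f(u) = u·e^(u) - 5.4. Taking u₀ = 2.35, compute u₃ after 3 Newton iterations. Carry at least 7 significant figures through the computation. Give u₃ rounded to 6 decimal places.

Newton update: u ← u − f(u)/f'(u).
f'(u) = (u + 1)·e^(u)
u_0 = 2.350000: f = 19.241089, f' = 35.126659 → u_1 = 2.350000 - (19.241089)/(35.126659) = 1.802237
u_1 = 1.802237: f = 5.527313, f' = 16.990508 → u_2 = 1.802237 - (5.527313)/(16.990508) = 1.476919
u_2 = 1.476919: f = 1.068068, f' = 10.847500 → u_3 = 1.476919 - (1.068068)/(10.847500) = 1.378457

1.378457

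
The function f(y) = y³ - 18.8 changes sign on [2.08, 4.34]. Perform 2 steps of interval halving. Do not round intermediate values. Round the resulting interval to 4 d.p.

[2.6450, 3.2100]

f(2.080000) = -9.801088, f(4.340000) = 62.946504 (opposite signs)
step 1: m = 3.210000, f(m) = 14.276161 > 0 → root in [2.080000, 3.210000]
step 2: m = 2.645000, f(m) = -0.295514 < 0 → root in [2.645000, 3.210000]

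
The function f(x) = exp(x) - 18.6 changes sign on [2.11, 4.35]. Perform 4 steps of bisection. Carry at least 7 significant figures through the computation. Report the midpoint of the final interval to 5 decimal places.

f(2.110000) = -10.351759, f(4.350000) = 58.878463 (opposite signs)
step 1: m = 3.230000, f(m) = 6.679657 > 0 → root in [2.110000, 3.230000]
step 2: m = 2.670000, f(m) = -4.160031 < 0 → root in [2.670000, 3.230000]
step 3: m = 2.950000, f(m) = 0.505954 > 0 → root in [2.670000, 2.950000]
step 4: m = 2.810000, f(m) = -1.990082 < 0 → root in [2.810000, 2.950000]
Midpoint of [2.810000, 2.950000] = 2.880000

2.88000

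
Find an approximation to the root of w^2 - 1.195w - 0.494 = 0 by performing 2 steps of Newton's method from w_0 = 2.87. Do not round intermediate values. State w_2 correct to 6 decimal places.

f'(w) = 2w - 1.195
w_0 = 2.870000: f = 4.313250, f' = 4.545000 → w_1 = 2.870000 - (4.313250)/(4.545000) = 1.920990
w_1 = 1.920990: f = 0.900620, f' = 2.646980 → w_2 = 1.920990 - (0.900620)/(2.646980) = 1.580746

1.580746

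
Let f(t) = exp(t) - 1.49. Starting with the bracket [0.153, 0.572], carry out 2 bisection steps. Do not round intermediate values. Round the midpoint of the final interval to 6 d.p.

0.414875

f(0.153000) = -0.324675, f(0.572000) = 0.281807 (opposite signs)
step 1: m = 0.362500, f(m) = -0.053083 < 0 → root in [0.362500, 0.572000]
step 2: m = 0.467250, f(m) = 0.105600 > 0 → root in [0.362500, 0.467250]
Midpoint of [0.362500, 0.467250] = 0.414875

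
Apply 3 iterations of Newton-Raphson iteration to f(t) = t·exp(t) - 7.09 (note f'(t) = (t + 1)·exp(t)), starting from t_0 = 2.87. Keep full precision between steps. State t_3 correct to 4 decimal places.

Newton update: t ← t − f(t)/f'(t).
t_0 = 2.870000: f = 43.528242, f' = 68.255260 → t_1 = 2.870000 - (43.528242)/(68.255260) = 2.232273
t_1 = 2.232273: f = 13.717072, f' = 30.128098 → t_2 = 2.232273 - (13.717072)/(30.128098) = 1.776981
t_2 = 1.776981: f = 3.415479, f' = 16.417460 → t_3 = 1.776981 - (3.415479)/(16.417460) = 1.568942

1.5689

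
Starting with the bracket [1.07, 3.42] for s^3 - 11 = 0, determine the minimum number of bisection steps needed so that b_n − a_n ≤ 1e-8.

Initial width b − a = 3.42 − 1.07 = 2.350000.
After n steps the width is (b−a)/2^n; need (b−a)/2^n ≤ 1e-8.
So n ≥ log₂(2.350000/1e-8) = log₂(235000000.0000) ≈ 27.8081.
Hence n = 28.

28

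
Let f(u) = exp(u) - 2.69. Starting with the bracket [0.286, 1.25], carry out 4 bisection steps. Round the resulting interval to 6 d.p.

[0.948750, 1.009000]

f(0.286000) = -1.358908, f(1.250000) = 0.800343 (opposite signs)
step 1: m = 0.768000, f(m) = -0.534549 < 0 → root in [0.768000, 1.250000]
step 2: m = 1.009000, f(m) = 0.052857 > 0 → root in [0.768000, 1.009000]
step 3: m = 0.888500, f(m) = -0.258520 < 0 → root in [0.888500, 1.009000]
step 4: m = 0.948750, f(m) = -0.107520 < 0 → root in [0.948750, 1.009000]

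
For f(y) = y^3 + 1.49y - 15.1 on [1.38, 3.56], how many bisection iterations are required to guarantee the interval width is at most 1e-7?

Initial width b − a = 3.56 − 1.38 = 2.180000.
After n steps the width is (b−a)/2^n; need (b−a)/2^n ≤ 1e-7.
So n ≥ log₂(2.180000/1e-7) = log₂(21800000.0000) ≈ 24.3778.
Hence n = 25.

25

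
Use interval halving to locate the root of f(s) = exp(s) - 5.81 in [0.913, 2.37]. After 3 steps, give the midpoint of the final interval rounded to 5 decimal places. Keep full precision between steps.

1.73256

f(0.913000) = -3.318213, f(2.370000) = 4.887392 (opposite signs)
step 1: m = 1.641500, f(m) = -0.647092 < 0 → root in [1.641500, 2.370000]
step 2: m = 2.005750, f(m) = 1.621666 > 0 → root in [1.641500, 2.005750]
step 3: m = 1.823625, f(m) = 0.384272 > 0 → root in [1.641500, 1.823625]
Midpoint of [1.641500, 1.823625] = 1.732563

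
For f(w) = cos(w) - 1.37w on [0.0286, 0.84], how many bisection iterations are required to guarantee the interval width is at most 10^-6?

Initial width b − a = 0.84 − 0.0286 = 0.811400.
After n steps the width is (b−a)/2^n; need (b−a)/2^n ≤ 10^-6.
So n ≥ log₂(0.811400/10^-6) = log₂(811400.0000) ≈ 19.6301.
Hence n = 20.

20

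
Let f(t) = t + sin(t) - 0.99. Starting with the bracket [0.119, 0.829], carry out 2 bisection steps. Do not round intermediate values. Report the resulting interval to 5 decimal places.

[0.47400, 0.65150]

f(0.119000) = -0.752281, f(0.829000) = 0.576256 (opposite signs)
step 1: m = 0.474000, f(m) = -0.059551 < 0 → root in [0.474000, 0.829000]
step 2: m = 0.651500, f(m) = 0.267880 > 0 → root in [0.474000, 0.651500]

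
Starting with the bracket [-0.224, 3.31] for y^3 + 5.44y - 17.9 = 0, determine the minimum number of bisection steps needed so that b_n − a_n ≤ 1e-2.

9

Initial width b − a = 3.31 − -0.224 = 3.534000.
After n steps the width is (b−a)/2^n; need (b−a)/2^n ≤ 1e-2.
So n ≥ log₂(3.534000/1e-2) = log₂(353.4000) ≈ 8.4652.
Hence n = 9.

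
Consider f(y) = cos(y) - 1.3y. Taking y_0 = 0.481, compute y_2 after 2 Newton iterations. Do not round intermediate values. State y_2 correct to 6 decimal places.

0.624190

f'(y) = -sin(y) - 1.3
y_0 = 0.481000: f = 0.261233, f' = -1.762666 → y_1 = 0.481000 - (0.261233)/(-1.762666) = 0.629203
y_1 = 0.629203: f = -0.009467, f' = -1.888501 → y_2 = 0.629203 - (-0.009467)/(-1.888501) = 0.624190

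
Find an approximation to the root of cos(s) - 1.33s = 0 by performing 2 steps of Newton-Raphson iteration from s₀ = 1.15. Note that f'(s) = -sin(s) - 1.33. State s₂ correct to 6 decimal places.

Newton update: s ← s − f(s)/f'(s).
s_0 = 1.150000: f = -1.121013, f' = -2.242764 → s_1 = 1.150000 - (-1.121013)/(-2.242764) = 0.650165
s_1 = 0.650165: f = -0.068735, f' = -1.935318 → s_2 = 0.650165 - (-0.068735)/(-1.935318) = 0.614649

0.614649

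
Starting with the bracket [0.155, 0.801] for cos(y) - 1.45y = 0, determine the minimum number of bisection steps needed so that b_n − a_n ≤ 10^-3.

10

Initial width b − a = 0.801 − 0.155 = 0.646000.
After n steps the width is (b−a)/2^n; need (b−a)/2^n ≤ 10^-3.
So n ≥ log₂(0.646000/10^-3) = log₂(646.0000) ≈ 9.3354.
Hence n = 10.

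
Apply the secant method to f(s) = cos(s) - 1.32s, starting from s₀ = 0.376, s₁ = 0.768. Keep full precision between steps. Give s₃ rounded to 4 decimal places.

Secant update: s_(k+1) = s_k − f(s_k)·(s_k − s_(k-1))/(f(s_k) − f(s_(k-1))).
f(s_0) = 0.433821, f(s_1) = -0.294458
s_2 = 0.768000 - (-0.294458)·(0.768000 - 0.376000)/(-0.294458 - (0.433821)) = 0.609506; f(s_2) = 0.015383
s_3 = 0.609506 - (0.015383)·(0.609506 - 0.768000)/(0.015383 - (-0.294458)) = 0.617375; f(s_3) = 0.000466

0.6174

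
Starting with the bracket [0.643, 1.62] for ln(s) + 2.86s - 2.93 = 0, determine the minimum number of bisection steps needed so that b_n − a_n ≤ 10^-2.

Initial width b − a = 1.62 − 0.643 = 0.977000.
After n steps the width is (b−a)/2^n; need (b−a)/2^n ≤ 10^-2.
So n ≥ log₂(0.977000/10^-2) = log₂(97.7000) ≈ 6.6103.
Hence n = 7.

7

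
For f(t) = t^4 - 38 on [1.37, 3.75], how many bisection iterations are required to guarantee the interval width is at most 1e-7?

25

Initial width b − a = 3.75 − 1.37 = 2.380000.
After n steps the width is (b−a)/2^n; need (b−a)/2^n ≤ 1e-7.
So n ≥ log₂(2.380000/1e-7) = log₂(23800000.0000) ≈ 24.5045.
Hence n = 25.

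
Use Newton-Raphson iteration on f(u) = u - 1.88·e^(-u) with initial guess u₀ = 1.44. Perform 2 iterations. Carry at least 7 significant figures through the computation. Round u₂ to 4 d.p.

0.8232

f'(u) = 1 + 1.88·e^(-u)
u_0 = 1.440000: f = 0.994576, f' = 1.445424 → u_1 = 1.440000 - (0.994576)/(1.445424) = 0.751914
u_1 = 0.751914: f = -0.134437, f' = 1.886351 → u_2 = 0.751914 - (-0.134437)/(1.886351) = 0.823182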